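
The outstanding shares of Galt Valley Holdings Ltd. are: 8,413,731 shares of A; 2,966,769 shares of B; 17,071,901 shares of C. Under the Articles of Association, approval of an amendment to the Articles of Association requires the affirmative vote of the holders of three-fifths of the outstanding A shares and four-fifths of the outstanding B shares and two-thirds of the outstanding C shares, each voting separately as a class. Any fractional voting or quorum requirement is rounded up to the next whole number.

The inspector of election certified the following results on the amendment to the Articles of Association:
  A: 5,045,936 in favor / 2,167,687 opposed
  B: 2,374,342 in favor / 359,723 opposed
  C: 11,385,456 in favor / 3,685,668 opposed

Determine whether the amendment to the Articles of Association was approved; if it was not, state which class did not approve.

Not approved — the A shares did not give the required vote.

A: 3/5 of 8413731 = 5048238.60, rounded up to 5048239; 5,048,239 required, 5,045,936 in favor — not approved.
B: 4/5 of 2966769 = 2373415.20, rounded up to 2373416; 2,373,416 required, 2,374,342 in favor — approved.
C: 2/3 of 17071901 = 11381267.33, rounded up to 11381268; 11,381,268 required, 11,385,456 in favor — approved.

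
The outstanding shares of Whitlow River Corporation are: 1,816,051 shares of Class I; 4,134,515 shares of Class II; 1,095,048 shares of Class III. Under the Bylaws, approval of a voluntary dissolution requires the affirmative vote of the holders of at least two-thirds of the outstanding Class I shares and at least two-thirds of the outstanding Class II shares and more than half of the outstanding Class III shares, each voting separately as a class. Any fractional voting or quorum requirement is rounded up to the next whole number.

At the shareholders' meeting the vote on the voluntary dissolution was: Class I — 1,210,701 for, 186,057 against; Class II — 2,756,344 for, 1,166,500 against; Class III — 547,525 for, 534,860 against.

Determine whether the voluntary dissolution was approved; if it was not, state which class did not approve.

Approved — every class gave the required vote.

Class I: 2/3 of 1816051 = 1210700.67, rounded up to 1210701; 1,210,701 required, 1,210,701 in favor — approved.
Class II: 2/3 of 4134515 = 2756343.33, rounded up to 2756344; 2,756,344 required, 2,756,344 in favor — approved.
Class III: a majority of 1095048 is 547525; 547,525 required, 547,525 in favor — approved.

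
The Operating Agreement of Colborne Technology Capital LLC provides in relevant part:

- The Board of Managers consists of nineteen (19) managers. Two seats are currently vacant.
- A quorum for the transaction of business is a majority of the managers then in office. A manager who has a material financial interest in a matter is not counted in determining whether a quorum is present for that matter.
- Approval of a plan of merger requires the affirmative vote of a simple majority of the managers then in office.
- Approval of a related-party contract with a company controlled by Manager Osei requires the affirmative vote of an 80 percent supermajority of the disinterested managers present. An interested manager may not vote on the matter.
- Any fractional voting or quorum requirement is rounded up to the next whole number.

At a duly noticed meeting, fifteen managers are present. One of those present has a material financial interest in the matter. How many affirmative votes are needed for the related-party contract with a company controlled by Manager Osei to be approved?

The related-party contract with a company controlled by Manager Osei requires four-fifths of the disinterested managers present (15 − 1 = 14).
4/5 of 14 = 11.20, rounded up to 12.

12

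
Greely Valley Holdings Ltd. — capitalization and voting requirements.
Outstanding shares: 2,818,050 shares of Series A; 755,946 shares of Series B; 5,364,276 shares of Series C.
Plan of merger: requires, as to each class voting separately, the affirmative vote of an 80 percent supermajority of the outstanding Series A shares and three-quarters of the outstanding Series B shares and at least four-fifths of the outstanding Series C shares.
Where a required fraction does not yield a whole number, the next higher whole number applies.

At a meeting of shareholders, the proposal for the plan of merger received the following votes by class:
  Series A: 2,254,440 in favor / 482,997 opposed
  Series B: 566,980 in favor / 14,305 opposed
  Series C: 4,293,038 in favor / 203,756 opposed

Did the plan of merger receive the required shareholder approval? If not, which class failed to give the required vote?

Approved — every class gave the required vote.

Series A: 4/5 of 2818050 = 2254440; 2,254,440 required, 2,254,440 in favor — approved.
Series B: 3/4 of 755946 = 566959.50, rounded up to 566960; 566,960 required, 566,980 in favor — approved.
Series C: 4/5 of 5364276 = 4291420.80, rounded up to 4291421; 4,291,421 required, 4,293,038 in favor — approved.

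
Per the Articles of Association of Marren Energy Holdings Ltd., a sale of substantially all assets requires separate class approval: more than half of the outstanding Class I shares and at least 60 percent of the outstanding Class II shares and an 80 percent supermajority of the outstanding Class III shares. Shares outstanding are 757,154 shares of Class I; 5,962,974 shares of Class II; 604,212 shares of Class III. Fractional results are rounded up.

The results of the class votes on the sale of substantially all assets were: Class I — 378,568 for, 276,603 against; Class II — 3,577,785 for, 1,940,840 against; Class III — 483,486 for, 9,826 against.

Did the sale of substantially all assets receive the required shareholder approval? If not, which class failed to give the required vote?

Not approved — the Class I shares did not give the required vote.

Class I: a majority of 757154 is 378578; 378,578 required, 378,568 in favor — not approved.
Class II: 3/5 of 5962974 = 3577784.40, rounded up to 3577785; 3,577,785 required, 3,577,785 in favor — approved.
Class III: 4/5 of 604212 = 483369.60, rounded up to 483370; 483,370 required, 483,486 in favor — approved.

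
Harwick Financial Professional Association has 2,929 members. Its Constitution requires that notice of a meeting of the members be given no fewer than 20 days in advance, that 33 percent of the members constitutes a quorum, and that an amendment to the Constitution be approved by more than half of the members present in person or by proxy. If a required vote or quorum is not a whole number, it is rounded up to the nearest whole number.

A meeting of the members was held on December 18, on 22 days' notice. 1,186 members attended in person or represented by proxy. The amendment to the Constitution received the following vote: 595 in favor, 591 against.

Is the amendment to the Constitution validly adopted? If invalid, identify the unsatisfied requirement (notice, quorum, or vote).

Notice: 22 days given; 20 required. Satisfied.
Quorum: 33% of 2,929 = 966.57, rounded up to 967; 1,186 present. Satisfied.
Vote: requires a majority of those present (1,186); a majority of 1186 is 594, so 594 needed; 595 in favor. Satisfied.

Valid — all requirements satisfied.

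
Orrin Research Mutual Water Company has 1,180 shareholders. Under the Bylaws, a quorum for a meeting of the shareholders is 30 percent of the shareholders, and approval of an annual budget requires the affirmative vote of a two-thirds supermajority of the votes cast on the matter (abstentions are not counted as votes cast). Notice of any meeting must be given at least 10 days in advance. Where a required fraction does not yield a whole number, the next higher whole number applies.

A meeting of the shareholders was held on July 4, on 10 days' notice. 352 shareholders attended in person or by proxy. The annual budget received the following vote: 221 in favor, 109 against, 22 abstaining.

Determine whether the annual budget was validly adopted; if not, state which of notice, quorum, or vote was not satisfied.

Invalid — quorum requirement not satisfied.

Notice: 10 days given; 10 required. Satisfied.
Quorum: 30% of 1,180 = 354; 352 present. Not satisfied.
Vote: requires two-thirds of the votes cast (352 − 22 abstaining = 330); 2/3 of 330 = 220, so 220 needed; 221 in favor. Satisfied.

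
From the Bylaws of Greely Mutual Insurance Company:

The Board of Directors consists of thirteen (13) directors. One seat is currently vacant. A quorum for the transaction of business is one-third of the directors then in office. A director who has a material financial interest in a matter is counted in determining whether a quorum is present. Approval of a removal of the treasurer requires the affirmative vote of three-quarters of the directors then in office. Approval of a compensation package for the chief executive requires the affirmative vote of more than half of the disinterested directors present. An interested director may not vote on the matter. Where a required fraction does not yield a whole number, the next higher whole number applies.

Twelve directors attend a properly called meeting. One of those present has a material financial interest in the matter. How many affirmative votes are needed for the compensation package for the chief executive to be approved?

The compensation package for the chief executive requires a majority of the disinterested directors present (12 − 1 = 11).
A majority of 11 is 6.

6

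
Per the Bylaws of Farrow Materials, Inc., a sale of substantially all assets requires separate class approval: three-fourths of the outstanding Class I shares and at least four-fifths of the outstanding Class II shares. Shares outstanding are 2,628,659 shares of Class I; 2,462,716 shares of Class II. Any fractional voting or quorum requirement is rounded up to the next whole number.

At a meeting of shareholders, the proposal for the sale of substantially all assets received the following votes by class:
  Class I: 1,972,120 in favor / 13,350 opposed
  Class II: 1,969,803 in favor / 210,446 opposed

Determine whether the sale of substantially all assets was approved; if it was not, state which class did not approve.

Not approved — the Class II shares did not give the required vote.

Class I: 3/4 of 2628659 = 1971494.25, rounded up to 1971495; 1,971,495 required, 1,972,120 in favor — approved.
Class II: 4/5 of 2462716 = 1970172.80, rounded up to 1970173; 1,970,173 required, 1,969,803 in favor — not approved.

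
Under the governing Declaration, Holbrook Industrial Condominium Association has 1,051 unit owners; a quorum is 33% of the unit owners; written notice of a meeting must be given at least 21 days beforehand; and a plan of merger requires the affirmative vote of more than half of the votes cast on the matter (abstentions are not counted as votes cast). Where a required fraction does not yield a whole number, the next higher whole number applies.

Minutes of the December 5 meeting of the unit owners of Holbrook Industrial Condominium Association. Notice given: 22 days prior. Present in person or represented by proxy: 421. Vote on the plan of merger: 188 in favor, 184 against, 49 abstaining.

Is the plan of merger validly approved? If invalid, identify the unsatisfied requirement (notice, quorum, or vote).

Notice: 22 days given; 21 required. Satisfied.
Quorum: 33% of 1,051 = 346.83, rounded up to 347; 421 present. Satisfied.
Vote: requires a majority of the votes cast (421 − 49 abstaining = 372); a majority of 372 is 187, so 187 needed; 188 in favor. Satisfied.

Valid — all requirements satisfied.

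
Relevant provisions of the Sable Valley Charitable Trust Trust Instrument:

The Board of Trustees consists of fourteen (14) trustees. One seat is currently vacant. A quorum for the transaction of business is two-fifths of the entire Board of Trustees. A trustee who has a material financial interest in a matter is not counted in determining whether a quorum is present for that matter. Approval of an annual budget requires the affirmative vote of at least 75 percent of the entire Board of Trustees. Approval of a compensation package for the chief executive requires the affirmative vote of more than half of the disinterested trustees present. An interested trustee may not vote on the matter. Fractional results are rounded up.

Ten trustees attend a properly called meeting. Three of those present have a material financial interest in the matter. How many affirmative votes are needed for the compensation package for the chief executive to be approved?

4

The compensation package for the chief executive requires a majority of the disinterested trustees present (10 − 3 = 7).
A majority of 7 is 4.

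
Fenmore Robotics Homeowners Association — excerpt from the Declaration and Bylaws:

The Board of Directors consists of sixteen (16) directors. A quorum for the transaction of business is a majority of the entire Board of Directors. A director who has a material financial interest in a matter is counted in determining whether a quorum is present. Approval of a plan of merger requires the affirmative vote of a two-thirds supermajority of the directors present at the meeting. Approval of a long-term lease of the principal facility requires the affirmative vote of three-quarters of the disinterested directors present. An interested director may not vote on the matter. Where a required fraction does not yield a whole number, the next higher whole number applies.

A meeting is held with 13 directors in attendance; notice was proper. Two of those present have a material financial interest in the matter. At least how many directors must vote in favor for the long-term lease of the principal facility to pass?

9

The long-term lease of the principal facility requires three-fourths of the disinterested directors present (13 − 2 = 11).
3/4 of 11 = 8.25, rounded up to 9.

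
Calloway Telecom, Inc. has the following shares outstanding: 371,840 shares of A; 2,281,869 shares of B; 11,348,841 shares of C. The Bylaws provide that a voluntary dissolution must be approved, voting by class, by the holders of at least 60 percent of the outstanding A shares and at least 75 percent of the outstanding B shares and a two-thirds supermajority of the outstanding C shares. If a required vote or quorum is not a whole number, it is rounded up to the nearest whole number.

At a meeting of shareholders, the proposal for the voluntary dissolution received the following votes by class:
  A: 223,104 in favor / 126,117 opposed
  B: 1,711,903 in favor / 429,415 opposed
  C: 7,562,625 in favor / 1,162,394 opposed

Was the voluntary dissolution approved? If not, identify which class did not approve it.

A: 3/5 of 371840 = 223104; 223,104 required, 223,104 in favor — approved.
B: 3/4 of 2281869 = 1711401.75, rounded up to 1711402; 1,711,402 required, 1,711,903 in favor — approved.
C: 2/3 of 11348841 = 7565894; 7,565,894 required, 7,562,625 in favor — not approved.

Not approved — the C shares did not give the required vote.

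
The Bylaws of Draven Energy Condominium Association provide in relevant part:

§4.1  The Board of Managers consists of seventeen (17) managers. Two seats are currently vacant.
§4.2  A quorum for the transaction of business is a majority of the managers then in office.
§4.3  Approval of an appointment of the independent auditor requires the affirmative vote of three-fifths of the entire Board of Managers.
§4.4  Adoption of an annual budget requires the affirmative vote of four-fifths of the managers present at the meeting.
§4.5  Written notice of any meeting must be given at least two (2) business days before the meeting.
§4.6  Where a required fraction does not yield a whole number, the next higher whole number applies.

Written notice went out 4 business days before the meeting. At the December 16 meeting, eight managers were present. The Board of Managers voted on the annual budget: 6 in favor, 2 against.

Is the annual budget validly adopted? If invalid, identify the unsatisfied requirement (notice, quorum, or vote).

Notice: 4 business days given; 2 required (4 ≥ 2). Satisfied.
Quorum: 8 present; quorum is 8. Satisfied.
Vote: the annual budget requires four-fifths of the managers present (8). 4/5 of 8 = 6.40, rounded up to 7, so 7 affirmative votes are needed; 6 voted in favor. Not satisfied.

Invalid — vote requirement not satisfied.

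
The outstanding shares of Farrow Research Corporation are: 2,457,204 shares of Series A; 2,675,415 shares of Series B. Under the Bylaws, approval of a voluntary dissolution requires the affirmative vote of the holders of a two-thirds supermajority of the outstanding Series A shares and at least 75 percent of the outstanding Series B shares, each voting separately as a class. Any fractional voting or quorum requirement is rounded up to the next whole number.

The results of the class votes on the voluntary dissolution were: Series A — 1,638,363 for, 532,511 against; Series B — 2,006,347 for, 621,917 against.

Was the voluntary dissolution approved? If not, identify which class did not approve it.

Not approved — the Series B shares did not give the required vote.

Series A: 2/3 of 2457204 = 1638136; 1,638,136 required, 1,638,363 in favor — approved.
Series B: 3/4 of 2675415 = 2006561.25, rounded up to 2006562; 2,006,562 required, 2,006,347 in favor — not approved.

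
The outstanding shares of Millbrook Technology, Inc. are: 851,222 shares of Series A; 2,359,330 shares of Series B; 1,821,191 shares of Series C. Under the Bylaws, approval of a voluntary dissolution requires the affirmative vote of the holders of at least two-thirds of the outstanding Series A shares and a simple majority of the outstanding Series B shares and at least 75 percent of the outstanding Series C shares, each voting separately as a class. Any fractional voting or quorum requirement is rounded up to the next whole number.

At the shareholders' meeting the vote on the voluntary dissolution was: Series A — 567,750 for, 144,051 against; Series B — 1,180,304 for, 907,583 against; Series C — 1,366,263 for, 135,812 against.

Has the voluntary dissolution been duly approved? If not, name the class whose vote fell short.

Approved — every class gave the required vote.

Series A: 2/3 of 851222 = 567481.33, rounded up to 567482; 567,482 required, 567,750 in favor — approved.
Series B: a majority of 2359330 is 1179666; 1,179,666 required, 1,180,304 in favor — approved.
Series C: 3/4 of 1821191 = 1365893.25, rounded up to 1365894; 1,365,894 required, 1,366,263 in favor — approved.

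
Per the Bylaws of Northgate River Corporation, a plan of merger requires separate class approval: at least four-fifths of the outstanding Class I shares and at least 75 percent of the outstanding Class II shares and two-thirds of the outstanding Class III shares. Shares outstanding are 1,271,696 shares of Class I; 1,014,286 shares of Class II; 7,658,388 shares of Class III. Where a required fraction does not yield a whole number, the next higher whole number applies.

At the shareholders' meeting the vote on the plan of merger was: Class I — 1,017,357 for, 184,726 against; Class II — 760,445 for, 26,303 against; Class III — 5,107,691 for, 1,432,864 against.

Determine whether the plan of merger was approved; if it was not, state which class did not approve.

Not approved — the Class II shares did not give the required vote.

Class I: 4/5 of 1271696 = 1017356.80, rounded up to 1017357; 1,017,357 required, 1,017,357 in favor — approved.
Class II: 3/4 of 1014286 = 760714.50, rounded up to 760715; 760,715 required, 760,445 in favor — not approved.
Class III: 2/3 of 7658388 = 5105592; 5,105,592 required, 5,107,691 in favor — approved.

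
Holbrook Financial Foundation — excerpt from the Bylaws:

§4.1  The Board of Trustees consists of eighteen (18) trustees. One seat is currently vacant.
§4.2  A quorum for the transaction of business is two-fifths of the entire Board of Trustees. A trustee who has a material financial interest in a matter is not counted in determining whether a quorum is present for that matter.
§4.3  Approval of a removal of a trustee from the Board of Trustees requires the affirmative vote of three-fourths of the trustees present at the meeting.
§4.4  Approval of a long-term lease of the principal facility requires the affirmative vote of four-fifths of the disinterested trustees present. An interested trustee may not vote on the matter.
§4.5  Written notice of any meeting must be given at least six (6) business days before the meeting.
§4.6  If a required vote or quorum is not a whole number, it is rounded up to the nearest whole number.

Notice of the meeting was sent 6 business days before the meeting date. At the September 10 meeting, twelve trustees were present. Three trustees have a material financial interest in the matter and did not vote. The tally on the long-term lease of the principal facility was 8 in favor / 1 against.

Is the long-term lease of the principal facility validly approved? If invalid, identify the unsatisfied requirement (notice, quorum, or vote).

Valid — all requirements satisfied.

Notice: 6 business days given; 6 required (6 ≥ 6). Satisfied.
Quorum: 12 present, but the 3 interested trustees do not count, leaving 9. Quorum is 8. Satisfied.
Vote: the long-term lease of the principal facility requires four-fifths of the disinterested trustees present (12 − 3 = 9). 4/5 of 9 = 7.20, rounded up to 8, so 8 affirmative votes are needed; 8 voted in favor. Satisfied.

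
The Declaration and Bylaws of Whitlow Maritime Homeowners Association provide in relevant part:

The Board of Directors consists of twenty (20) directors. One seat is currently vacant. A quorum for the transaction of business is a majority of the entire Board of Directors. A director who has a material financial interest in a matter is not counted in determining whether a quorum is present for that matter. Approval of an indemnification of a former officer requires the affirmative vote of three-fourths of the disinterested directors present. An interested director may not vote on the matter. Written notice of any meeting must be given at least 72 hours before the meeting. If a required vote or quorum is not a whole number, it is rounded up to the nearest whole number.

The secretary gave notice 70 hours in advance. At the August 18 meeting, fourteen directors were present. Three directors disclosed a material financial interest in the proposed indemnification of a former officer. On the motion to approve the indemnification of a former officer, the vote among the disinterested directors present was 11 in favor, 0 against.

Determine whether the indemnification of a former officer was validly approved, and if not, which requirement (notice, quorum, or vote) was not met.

Notice: 70 hours given; 72 required (70 < 72). Not satisfied.
Quorum: 14 present, but the 3 interested directors do not count, leaving 11. Quorum is 11. Satisfied.
Vote: the indemnification of a former officer requires three-fourths of the disinterested directors present (14 − 3 = 11). 3/4 of 11 = 8.25, rounded up to 9, so 9 affirmative votes are needed; 11 voted in favor. Satisfied.

Invalid — notice requirement not satisfied.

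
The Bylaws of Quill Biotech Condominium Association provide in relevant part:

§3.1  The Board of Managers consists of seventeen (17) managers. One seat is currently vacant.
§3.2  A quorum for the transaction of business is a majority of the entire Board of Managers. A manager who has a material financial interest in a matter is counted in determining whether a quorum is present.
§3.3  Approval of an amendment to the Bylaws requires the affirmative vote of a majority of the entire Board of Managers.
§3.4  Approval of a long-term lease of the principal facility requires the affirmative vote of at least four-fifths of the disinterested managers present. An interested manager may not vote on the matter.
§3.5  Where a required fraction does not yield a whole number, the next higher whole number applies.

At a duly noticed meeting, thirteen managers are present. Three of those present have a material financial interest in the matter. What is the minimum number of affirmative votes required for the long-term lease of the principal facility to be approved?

8

The long-term lease of the principal facility requires four-fifths of the disinterested managers present (13 − 3 = 10).
4/5 of 10 = 8.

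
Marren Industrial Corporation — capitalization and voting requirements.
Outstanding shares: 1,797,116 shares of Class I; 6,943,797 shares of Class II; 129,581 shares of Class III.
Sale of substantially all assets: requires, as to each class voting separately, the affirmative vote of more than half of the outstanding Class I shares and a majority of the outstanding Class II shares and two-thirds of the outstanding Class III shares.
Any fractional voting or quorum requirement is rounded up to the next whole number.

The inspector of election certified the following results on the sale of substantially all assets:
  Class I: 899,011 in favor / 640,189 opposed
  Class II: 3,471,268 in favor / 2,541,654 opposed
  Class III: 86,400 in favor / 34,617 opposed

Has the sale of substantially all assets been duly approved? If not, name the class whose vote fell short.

Not approved — the Class II shares did not give the required vote.

Class I: a majority of 1797116 is 898559; 898,559 required, 899,011 in favor — approved.
Class II: a majority of 6943797 is 3471899; 3,471,899 required, 3,471,268 in favor — not approved.
Class III: 2/3 of 129581 = 86387.33, rounded up to 86388; 86,388 required, 86,400 in favor — approved.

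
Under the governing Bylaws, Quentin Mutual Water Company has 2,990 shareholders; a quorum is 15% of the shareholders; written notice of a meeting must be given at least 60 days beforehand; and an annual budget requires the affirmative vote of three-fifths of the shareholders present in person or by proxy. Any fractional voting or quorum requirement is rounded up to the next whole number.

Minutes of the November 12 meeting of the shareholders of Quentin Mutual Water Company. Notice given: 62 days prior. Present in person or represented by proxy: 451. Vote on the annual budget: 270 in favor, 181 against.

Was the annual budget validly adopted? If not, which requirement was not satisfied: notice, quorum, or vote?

Invalid — vote requirement not satisfied.

Notice: 62 days given; 60 required. Satisfied.
Quorum: 15% of 2,990 = 448.50, rounded up to 449; 451 present. Satisfied.
Vote: requires three-fifths of those present (451); 3/5 of 451 = 270.60, rounded up to 271, so 271 needed; 270 in favor. Not satisfied.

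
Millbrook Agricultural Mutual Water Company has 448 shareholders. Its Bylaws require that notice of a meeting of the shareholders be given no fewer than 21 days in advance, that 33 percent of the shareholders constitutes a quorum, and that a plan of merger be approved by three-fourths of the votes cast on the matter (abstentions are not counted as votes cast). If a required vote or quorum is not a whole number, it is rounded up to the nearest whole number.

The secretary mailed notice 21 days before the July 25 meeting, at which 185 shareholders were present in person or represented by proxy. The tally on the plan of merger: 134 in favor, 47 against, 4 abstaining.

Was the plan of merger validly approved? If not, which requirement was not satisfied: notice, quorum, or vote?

Notice: 21 days given; 21 required. Satisfied.
Quorum: 33% of 448 = 147.84, rounded up to 148; 185 present. Satisfied.
Vote: requires three-fourths of the votes cast (185 − 4 abstaining = 181); 3/4 of 181 = 135.75, rounded up to 136, so 136 needed; 134 in favor. Not satisfied.

Invalid — vote requirement not satisfied.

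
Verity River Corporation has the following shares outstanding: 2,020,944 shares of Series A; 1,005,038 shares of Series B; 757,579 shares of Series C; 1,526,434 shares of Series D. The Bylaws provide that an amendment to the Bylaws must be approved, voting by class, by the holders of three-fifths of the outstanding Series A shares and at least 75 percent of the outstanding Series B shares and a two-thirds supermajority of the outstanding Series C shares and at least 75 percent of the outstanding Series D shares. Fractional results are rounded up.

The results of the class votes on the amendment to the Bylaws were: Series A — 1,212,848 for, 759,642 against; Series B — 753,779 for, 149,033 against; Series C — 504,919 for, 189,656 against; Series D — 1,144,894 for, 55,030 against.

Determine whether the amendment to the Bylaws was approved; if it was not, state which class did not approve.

Not approved — the Series C shares did not give the required vote.

Series A: 3/5 of 2020944 = 1212566.40, rounded up to 1212567; 1,212,567 required, 1,212,848 in favor — approved.
Series B: 3/4 of 1005038 = 753778.50, rounded up to 753779; 753,779 required, 753,779 in favor — approved.
Series C: 2/3 of 757579 = 505052.67, rounded up to 505053; 505,053 required, 504,919 in favor — not approved.
Series D: 3/4 of 1526434 = 1144825.50, rounded up to 1144826; 1,144,826 required, 1,144,894 in favor — approved.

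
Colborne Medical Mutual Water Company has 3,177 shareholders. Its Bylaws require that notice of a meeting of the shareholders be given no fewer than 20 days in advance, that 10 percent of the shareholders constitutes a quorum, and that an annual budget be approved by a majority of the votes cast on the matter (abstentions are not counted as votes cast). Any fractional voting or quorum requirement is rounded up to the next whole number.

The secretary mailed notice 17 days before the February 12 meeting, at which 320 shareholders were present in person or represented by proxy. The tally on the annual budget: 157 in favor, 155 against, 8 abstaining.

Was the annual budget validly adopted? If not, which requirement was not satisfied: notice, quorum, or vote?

Notice: 17 days given; 20 required. Not satisfied.
Quorum: 10% of 3,177 = 317.70, rounded up to 318; 320 present. Satisfied.
Vote: requires a majority of the votes cast (320 − 8 abstaining = 312); a majority of 312 is 157, so 157 needed; 157 in favor. Satisfied.

Invalid — notice requirement not satisfied.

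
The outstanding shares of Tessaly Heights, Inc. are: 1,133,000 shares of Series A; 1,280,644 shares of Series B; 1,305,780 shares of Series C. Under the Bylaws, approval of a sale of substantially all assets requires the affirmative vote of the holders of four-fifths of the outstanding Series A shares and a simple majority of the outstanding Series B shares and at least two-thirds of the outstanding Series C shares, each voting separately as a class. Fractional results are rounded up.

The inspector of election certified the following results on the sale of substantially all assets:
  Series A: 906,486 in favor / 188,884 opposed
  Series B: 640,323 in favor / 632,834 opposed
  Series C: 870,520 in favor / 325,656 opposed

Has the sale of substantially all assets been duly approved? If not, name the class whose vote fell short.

Approved — every class gave the required vote.

Series A: 4/5 of 1133000 = 906400; 906,400 required, 906,486 in favor — approved.
Series B: a majority of 1280644 is 640323; 640,323 required, 640,323 in favor — approved.
Series C: 2/3 of 1305780 = 870520; 870,520 required, 870,520 in favor — approved.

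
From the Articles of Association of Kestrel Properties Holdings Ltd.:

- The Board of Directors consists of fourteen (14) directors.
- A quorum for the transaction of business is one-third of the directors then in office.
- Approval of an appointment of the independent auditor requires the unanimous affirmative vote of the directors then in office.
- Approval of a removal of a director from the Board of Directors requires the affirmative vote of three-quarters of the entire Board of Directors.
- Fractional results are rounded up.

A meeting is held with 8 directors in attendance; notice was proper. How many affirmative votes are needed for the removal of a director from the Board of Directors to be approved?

The removal of a director from the Board of Directors requires three-fourths of the entire Board of Directors (14).
3/4 of 14 = 10.50, rounded up to 11.
(Only 8 can vote, so the removal of a director from the Board of Directors cannot pass at this meeting, but the required vote is still 11.)

11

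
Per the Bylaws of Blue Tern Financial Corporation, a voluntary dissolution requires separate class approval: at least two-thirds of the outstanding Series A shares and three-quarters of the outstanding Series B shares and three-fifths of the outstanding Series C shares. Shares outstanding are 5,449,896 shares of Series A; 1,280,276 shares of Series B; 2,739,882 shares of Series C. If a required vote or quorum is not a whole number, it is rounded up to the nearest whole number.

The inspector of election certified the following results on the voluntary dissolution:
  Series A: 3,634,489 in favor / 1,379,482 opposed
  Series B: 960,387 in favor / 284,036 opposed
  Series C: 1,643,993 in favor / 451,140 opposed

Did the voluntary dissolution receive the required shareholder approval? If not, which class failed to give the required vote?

Series A: 2/3 of 5449896 = 3633264; 3,633,264 required, 3,634,489 in favor — approved.
Series B: 3/4 of 1280276 = 960207; 960,207 required, 960,387 in favor — approved.
Series C: 3/5 of 2739882 = 1643929.20, rounded up to 1643930; 1,643,930 required, 1,643,993 in favor — approved.

Approved — every class gave the required vote.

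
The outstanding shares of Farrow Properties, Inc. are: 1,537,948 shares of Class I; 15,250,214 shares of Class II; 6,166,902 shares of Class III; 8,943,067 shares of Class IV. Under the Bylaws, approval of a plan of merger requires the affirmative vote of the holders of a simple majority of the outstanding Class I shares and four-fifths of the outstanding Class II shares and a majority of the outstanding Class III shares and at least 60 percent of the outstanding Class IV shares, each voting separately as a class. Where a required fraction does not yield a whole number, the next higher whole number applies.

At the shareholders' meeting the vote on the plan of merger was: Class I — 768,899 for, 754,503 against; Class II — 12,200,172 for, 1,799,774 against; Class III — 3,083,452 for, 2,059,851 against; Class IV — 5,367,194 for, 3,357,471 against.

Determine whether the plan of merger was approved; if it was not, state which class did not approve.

Class I: a majority of 1537948 is 768975; 768,975 required, 768,899 in favor — not approved.
Class II: 4/5 of 15250214 = 12200171.20, rounded up to 12200172; 12,200,172 required, 12,200,172 in favor — approved.
Class III: a majority of 6166902 is 3083452; 3,083,452 required, 3,083,452 in favor — approved.
Class IV: 3/5 of 8943067 = 5365840.20, rounded up to 5365841; 5,365,841 required, 5,367,194 in favor — approved.

Not approved — the Class I shares did not give the required vote.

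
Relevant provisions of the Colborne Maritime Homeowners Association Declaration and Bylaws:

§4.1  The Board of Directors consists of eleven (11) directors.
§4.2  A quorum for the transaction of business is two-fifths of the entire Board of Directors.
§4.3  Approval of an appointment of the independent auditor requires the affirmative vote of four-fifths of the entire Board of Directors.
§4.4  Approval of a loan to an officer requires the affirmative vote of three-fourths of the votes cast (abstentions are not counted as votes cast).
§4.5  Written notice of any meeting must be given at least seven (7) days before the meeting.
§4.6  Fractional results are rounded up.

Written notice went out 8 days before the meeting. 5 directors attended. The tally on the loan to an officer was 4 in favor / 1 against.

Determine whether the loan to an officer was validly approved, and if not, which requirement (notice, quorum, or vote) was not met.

Valid — all requirements satisfied.

Notice: 8 days given; 7 required (8 ≥ 7). Satisfied.
Quorum: 5 present; quorum is 5. Satisfied.
Vote: the loan to an officer requires three-fourths of the votes cast (5). 3/4 of 5 = 3.75, rounded up to 4, so 4 affirmative votes are needed; 4 voted in favor. Satisfied.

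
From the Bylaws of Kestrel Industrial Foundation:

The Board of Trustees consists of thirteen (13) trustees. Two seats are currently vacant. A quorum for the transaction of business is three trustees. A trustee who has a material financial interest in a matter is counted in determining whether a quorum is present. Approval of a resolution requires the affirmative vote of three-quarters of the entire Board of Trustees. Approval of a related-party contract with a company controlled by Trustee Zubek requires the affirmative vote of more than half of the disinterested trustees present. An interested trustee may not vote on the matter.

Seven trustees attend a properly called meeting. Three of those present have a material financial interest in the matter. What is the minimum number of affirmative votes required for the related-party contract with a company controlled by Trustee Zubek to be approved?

3

The related-party contract with a company controlled by Trustee Zubek requires a majority of the disinterested trustees present (7 − 3 = 4).
A majority of 4 is 3.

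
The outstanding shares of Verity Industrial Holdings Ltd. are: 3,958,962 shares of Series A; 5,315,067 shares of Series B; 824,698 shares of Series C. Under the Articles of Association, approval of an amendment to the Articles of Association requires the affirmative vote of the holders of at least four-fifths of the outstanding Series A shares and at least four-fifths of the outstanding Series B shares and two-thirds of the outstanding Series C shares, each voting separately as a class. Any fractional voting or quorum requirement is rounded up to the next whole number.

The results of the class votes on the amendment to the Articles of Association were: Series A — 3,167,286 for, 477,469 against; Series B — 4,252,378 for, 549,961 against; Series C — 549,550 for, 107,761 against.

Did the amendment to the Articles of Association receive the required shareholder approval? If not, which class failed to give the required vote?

Series A: 4/5 of 3958962 = 3167169.60, rounded up to 3167170; 3,167,170 required, 3,167,286 in favor — approved.
Series B: 4/5 of 5315067 = 4252053.60, rounded up to 4252054; 4,252,054 required, 4,252,378 in favor — approved.
Series C: 2/3 of 824698 = 549798.67, rounded up to 549799; 549,799 required, 549,550 in favor — not approved.

Not approved — the Series C shares did not give the required vote.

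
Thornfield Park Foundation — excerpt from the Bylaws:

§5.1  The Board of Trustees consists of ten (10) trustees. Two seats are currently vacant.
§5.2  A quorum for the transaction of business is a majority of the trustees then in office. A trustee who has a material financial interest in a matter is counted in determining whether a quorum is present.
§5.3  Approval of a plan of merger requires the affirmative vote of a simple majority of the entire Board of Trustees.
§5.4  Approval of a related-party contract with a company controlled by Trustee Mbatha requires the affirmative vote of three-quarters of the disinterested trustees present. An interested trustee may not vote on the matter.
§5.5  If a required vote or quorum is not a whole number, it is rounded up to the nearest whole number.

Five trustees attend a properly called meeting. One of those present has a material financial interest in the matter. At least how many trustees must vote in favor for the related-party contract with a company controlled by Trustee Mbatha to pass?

The related-party contract with a company controlled by Trustee Mbatha requires three-fourths of the disinterested trustees present (5 − 1 = 4).
3/4 of 4 = 3.

3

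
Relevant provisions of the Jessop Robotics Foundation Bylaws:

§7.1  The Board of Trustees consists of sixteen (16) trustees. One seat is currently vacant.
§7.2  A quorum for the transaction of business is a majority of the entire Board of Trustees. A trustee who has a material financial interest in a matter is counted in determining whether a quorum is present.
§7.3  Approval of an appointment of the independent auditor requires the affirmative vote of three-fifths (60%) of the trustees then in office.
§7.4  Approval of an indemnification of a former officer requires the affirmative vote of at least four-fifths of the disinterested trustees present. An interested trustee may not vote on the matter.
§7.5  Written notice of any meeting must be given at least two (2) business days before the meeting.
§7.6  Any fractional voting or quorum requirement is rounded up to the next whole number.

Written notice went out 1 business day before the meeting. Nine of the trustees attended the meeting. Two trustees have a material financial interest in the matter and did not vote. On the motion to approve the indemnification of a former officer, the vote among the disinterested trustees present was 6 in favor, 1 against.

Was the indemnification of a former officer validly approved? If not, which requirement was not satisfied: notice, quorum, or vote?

Invalid — notice requirement not satisfied.

Notice: 1 business day given; 2 required (1 < 2). Not satisfied.
Quorum: 9 present (interested trustees count toward quorum); quorum is 9. Satisfied.
Vote: the indemnification of a former officer requires four-fifths of the disinterested trustees present (9 − 2 = 7). 4/5 of 7 = 5.60, rounded up to 6, so 6 affirmative votes are needed; 6 voted in favor. Satisfied.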